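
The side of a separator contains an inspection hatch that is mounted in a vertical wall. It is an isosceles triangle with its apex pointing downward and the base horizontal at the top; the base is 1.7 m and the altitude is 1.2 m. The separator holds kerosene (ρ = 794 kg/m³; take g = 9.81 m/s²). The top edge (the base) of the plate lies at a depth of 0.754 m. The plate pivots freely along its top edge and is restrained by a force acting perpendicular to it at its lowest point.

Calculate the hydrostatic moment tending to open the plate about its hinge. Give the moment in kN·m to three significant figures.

M ≈ 4.30 kN·m

γ = ρg = 794 × 9.81 / 1000 = 7.78914 kN/m³.
With the apex down, the centroid sits h/3 = 1.2/3 = 0.4 m below the base (the top edge), so the centroid depth is h_c = 0.754 + 0.4 = 1.154 m.
A = ½ × 1.7 × 1.2 = 1.02 m².
Resultant F = γ·h_c·A = 7.78914 × 1.154 × 1.02 = 9.16844 kN.
I_c = b·h³/36 = 1.7 × 1.2³/36 = 0.0816 m⁴.
Centre of pressure: y_p = y_c + I_c/(y_c·A) = 1.154 + 0.0816/(1.154 × 1.02) = 1.154 + 0.0693241 = 1.22332 m along the plane.
The resultant acts 0.4 + 0.0693241 = 0.469324 m (along the plate) below the hinge at the top edge, so the moment about the hinge is M = F × 0.469324 = 9.16844 × 0.469324 = 4.30297 kN·m.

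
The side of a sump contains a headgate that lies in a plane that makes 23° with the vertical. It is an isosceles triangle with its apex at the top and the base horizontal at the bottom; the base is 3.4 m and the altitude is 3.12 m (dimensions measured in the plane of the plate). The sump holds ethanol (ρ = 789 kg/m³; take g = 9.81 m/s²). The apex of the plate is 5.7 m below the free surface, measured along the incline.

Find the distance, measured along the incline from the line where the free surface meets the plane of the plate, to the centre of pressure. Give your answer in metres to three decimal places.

γ = ρg = 789 × 9.81 / 1000 = 7.74009 kN/m³.
The plate makes 23° with the vertical, i.e. θ = 90° − 23° = 67° to the horizontal. Measuring y along the incline from the free-surface line, vertical depth h = y·sinθ with sinθ = 0.920505.
With the apex up, the centroid sits 2h/3 = 2 × 3.12/3 = 2.08 m below the apex, so y_c = 5.7 + 2.08 = 7.78 m and h_c = 7.78 × 0.920505 = 7.16153 m.
A = ½ × 3.4 × 3.12 = 5.304 m².
Resultant F = γ·h_c·A = 7.74009 × 7.16153 × 5.304 = 294.005 kN.
I_c = b·h³/36 = 3.4 × 3.12³/36 = 2.8684 m⁴.
Centre of pressure: y_p = y_c + I_c/(y_c·A) = 7.78 + 2.8684/(7.78 × 5.304) = 7.78 + 0.0695115 = 7.84951 m along the plane.

y_p = 7.850 m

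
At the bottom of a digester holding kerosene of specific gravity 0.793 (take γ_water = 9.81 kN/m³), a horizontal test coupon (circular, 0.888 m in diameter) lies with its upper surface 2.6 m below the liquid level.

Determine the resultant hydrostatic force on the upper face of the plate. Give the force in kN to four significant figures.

F ≈ 12.53 kN

γ = 0.793 × 9.81 = 7.77933 kN/m³.
The plate is horizontal, so pressure is uniform at p = γ·h = 7.77933 × 2.6 = 20.2263 kN/m².
A = π(0.444)² = 0.619321 m².
F = p·A = 20.2263 × 0.619321 = 12.5266 kN.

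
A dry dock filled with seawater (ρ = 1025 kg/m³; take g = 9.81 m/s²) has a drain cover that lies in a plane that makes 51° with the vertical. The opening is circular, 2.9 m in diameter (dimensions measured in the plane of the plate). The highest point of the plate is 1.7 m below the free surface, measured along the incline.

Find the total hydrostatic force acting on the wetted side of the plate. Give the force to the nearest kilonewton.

γ = ρg = 1025 × 9.81 / 1000 = 10.05525 kN/m³.
The plate makes 51° with the vertical, i.e. θ = 90° − 51° = 39° to the horizontal. Measuring y along the incline from the free-surface line, vertical depth h = y·sinθ with sinθ = 0.629320.
The centroid is at the centre, 1.45 m below the top of the plate, so y_c = 1.7 + 1.45 = 3.15 m and h_c = 3.15 × 0.629320 = 1.98236 m.
A = π(1.45)² = 6.6052 m².
Resultant F = γ·h_c·A = 10.05525 × 1.98236 × 6.6052 = 131.662 kN.

F ≈ 132 kN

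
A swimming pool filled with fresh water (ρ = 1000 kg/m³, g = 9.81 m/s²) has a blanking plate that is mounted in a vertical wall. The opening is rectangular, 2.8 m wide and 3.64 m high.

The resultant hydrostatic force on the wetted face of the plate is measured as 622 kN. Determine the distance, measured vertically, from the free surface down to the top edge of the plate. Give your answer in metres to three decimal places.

γ = ρg = 1000 × 9.81 = 9810 N/m³ = 9.81 kN/m³.
A = 2.8 × 3.64 = 10.192 m².
From F = γ·h_c·A, the centroid depth is h_c = 622/(9.81 × 10.192) = 6.22103 m.
The centroid lies 3.64/2 = 1.82 m below the top edge, so the top edge sits at h_top = 6.22103 − 1.82 = 4.40103 m below the surface.

d_top ≈ 4.401 m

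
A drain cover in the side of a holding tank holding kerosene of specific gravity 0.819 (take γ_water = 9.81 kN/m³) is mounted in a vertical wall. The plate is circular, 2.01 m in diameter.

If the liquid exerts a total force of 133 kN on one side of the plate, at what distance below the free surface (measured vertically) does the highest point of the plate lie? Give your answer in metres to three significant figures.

d_top ≈ 4.21 m

γ = 0.819 × 9.81 = 8.03439 kN/m³.
A = π(1.005)² = 3.17309 m².
From F = γ·h_c·A, the centroid depth is h_c = 133/(8.03439 × 3.17309) = 5.21695 m.
The centroid is at the centre, 1.005 m below the top of the plate, so the highest point sits at h_top = 5.21695 − 1.005 = 4.21195 m below the surface.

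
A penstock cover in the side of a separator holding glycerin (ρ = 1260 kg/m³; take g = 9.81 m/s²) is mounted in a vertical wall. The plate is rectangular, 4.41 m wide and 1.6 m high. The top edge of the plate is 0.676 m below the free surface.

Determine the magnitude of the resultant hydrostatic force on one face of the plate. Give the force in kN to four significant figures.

F ≈ 128.7 kN

γ = ρg = 1260 × 9.81 / 1000 = 12.3606 kN/m³.
The centroid lies 1.6/2 = 0.8 m below the top edge, so the centroid depth is h_c = 0.676 + 0.8 = 1.476 m.
A = 4.41 × 1.6 = 7.056 m².
Resultant F = γ·h_c·A = 12.3606 × 1.476 × 7.056 = 128.731 kN.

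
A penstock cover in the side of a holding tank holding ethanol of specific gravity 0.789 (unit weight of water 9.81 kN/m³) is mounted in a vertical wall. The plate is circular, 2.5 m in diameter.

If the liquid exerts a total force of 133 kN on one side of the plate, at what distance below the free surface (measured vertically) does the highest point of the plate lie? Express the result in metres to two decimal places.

d_top ≈ 2.25 m

γ = 0.789 × 9.81 = 7.74009 kN/m³.
A = π(1.25)² = 4.90874 m².
From F = γ·h_c·A, the centroid depth is h_c = 133/(7.74009 × 4.90874) = 3.50054 m.
The centroid is at the centre, 1.25 m below the top of the plate, so the highest point sits at h_top = 3.50054 − 1.25 = 2.25054 m below the surface.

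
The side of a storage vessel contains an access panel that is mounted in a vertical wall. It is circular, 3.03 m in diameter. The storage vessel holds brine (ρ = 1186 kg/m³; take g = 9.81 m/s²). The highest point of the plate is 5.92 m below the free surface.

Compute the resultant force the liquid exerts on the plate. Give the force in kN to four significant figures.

γ = ρg = 1186 × 9.81 / 1000 = 11.63466 kN/m³.
The centroid is at the centre, 1.515 m below the top of the plate, so the centroid depth is h_c = 5.92 + 1.515 = 7.435 m.
A = π(1.515)² = 7.21066 m².
Resultant F = γ·h_c·A = 11.63466 × 7.435 × 7.21066 = 623.749 kN.

F ≈ 623.7 kN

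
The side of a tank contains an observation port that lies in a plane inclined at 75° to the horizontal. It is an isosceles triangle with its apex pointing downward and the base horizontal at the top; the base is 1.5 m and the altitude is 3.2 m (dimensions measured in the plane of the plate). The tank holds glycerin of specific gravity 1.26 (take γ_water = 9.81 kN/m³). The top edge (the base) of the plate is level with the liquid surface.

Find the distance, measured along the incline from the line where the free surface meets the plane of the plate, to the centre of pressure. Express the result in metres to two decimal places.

y_p = 1.60 m

γ = 1.26 × 9.81 = 12.3606 kN/m³.
Let θ = 75° be the plate's angle to the horizontal; measure y along the incline from where the plane meets the free surface. Vertical depth h = y·sinθ with sinθ = 0.965926.
With the apex down, the centroid sits h/3 = 3.2/3 = 1.06667 m below the base (the top edge), so y_c = 1.06667 m and h_c = 1.06667 × 0.965926 = 1.03032 m.
A = ½ × 1.5 × 3.2 = 2.4 m².
Resultant F = γ·h_c·A = 12.3606 × 1.03032 × 2.4 = 30.5649 kN.
I_c = b·h³/36 = 1.5 × 3.2³/36 = 1.36533 m⁴.
Centre of pressure: y_p = y_c + I_c/(y_c·A) = 1.06667 + 1.36533/(1.06667 × 2.4) = 1.06667 + 0.53333 = 1.6 m along the plane.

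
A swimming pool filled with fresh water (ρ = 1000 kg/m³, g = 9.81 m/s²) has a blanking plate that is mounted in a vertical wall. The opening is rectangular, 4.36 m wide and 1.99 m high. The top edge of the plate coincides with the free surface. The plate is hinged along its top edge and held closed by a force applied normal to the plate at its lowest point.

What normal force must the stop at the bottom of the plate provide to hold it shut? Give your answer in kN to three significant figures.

P ≈ 56.5 kN

γ = ρg = 1000 × 9.81 = 9810 N/m³ = 9.81 kN/m³.
The centroid lies 1.99/2 = 0.995 m below the top edge, so the centroid depth is h_c = 0.995 m.
A = 4.36 × 1.99 = 8.6764 m².
Resultant F = γ·h_c·A = 9.81 × 0.995 × 8.6764 = 84.6899 kN.
I_c = b·h³/12 = 4.36 × 1.99³/12 = 2.86328 m⁴.
Centre of pressure: y_p = y_c + I_c/(y_c·A) = 0.995 + 2.86328/(0.995 × 8.6764) = 0.995 + 0.331666 = 1.32667 m along the plane.
The resultant acts 0.995 + 0.331666 = 1.32667 m (along the plate) below the hinge at the top edge, so the moment about the hinge is M = F × 1.32667 = 84.6899 × 1.32667 = 112.356 kN·m.
A normal force at the bottom, 1.99 m from the hinge, must supply this moment: P = 112.356/1.99 = 56.4603 kN.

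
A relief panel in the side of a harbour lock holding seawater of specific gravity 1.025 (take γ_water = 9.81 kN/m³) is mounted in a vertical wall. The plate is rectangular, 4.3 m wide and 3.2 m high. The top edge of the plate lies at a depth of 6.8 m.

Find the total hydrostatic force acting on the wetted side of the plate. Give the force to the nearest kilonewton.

F ≈ 1162 kN

γ = 1.025 × 9.81 = 10.05525 kN/m³.
The centroid lies 3.2/2 = 1.6 m below the top edge, so the centroid depth is h_c = 6.8 + 1.6 = 8.4 m.
A = 4.3 × 3.2 = 13.76 m².
Resultant F = γ·h_c·A = 10.05525 × 8.4 × 13.76 = 1162.23 kN.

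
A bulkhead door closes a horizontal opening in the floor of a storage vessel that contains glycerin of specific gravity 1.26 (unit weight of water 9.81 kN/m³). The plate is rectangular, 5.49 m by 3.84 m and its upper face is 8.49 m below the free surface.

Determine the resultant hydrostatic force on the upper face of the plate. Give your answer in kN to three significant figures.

γ = 1.26 × 9.81 = 12.3606 kN/m³.
The plate is horizontal, so pressure is uniform at p = γ·h = 12.3606 × 8.49 = 104.941 kN/m².
A = 5.49 × 3.84 = 21.0816 m².
F = p·A = 104.941 × 21.0816 = 2212.32 kN.

F ≈ 2210 kN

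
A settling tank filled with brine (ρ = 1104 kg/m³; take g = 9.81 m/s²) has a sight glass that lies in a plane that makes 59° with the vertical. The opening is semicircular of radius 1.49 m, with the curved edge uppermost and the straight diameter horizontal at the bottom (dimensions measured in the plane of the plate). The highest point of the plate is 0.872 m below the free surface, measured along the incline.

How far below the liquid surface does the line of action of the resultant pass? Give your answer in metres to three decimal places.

γ = ρg = 1104 × 9.81 / 1000 = 10.83024 kN/m³.
The plate makes 59° with the vertical, i.e. θ = 90° − 59° = 31° to the horizontal. Measuring y along the incline from the free-surface line, vertical depth h = y·sinθ with sinθ = 0.515038.
The centroid lies 4r/(3π) = 0.632376 m above the diameter, so r − 4r/(3π) = 1.49 − 0.632376 = 0.857624 m below the topmost point, so y_c = 0.872 + 0.857624 = 1.72962 m and h_c = 1.72962 × 0.515038 = 0.89082 m.
A = πr²/2 = π × 1.49²/2 = 3.48732 m².
Resultant F = γ·h_c·A = 10.83024 × 0.89082 × 3.48732 = 33.6449 kN.
I_c = (π/8 − 8/(9π))·r⁴ = 0.109757 × 1.49⁴ = 0.540975 m⁴.
Centre of pressure: y_p = y_c + I_c/(y_c·A) = 1.72962 + 0.540975/(1.72962 × 3.48732) = 1.72962 + 0.0896881 = 1.81931 m along the plane.
Vertically, h_p = y_p·sinθ = 1.81931 × 0.515038 = 0.937014 m.

h_p = 0.937 m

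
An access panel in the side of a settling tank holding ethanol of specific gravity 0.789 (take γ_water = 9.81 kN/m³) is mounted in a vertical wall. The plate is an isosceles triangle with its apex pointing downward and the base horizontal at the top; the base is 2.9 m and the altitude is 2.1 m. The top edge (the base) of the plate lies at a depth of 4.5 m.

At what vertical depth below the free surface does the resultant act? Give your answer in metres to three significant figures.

γ = 0.789 × 9.81 = 7.74009 kN/m³.
With the apex down, the centroid sits h/3 = 2.1/3 = 0.7 m below the base (the top edge), so the centroid depth is h_c = 4.5 + 0.7 = 5.2 m.
A = ½ × 2.9 × 2.1 = 3.045 m².
Resultant F = γ·h_c·A = 7.74009 × 5.2 × 3.045 = 122.557 kN.
I_c = b·h³/36 = 2.9 × 2.1³/36 = 0.746025 m⁴.
Centre of pressure: y_p = y_c + I_c/(y_c·A) = 5.2 + 0.746025/(5.2 × 3.045) = 5.2 + 0.0471154 = 5.24712 m along the plane.

h_p = 5.25 m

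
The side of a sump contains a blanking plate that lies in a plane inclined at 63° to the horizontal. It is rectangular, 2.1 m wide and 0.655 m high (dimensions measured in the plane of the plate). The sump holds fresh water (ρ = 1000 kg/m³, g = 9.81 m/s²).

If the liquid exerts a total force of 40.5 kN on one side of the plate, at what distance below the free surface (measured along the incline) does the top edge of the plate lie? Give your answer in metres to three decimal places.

γ = ρg = 1000 × 9.81 = 9810 N/m³ = 9.81 kN/m³.
A = 2.1 × 0.655 = 1.3755 m².
From F = γ·h_c·A, the centroid depth is h_c = 40.5/(9.81 × 1.3755) = 3.00141 m.
Let θ = 63° be the plate's angle to the horizontal; measure y along the incline from where the plane meets the free surface. Vertical depth h = y·sinθ with sinθ = 0.891007.
Along the incline, y_c = h_c/sinθ = 3.00141/0.891007 = 3.36856 m.
The centroid lies 0.655/2 = 0.3275 m below the top edge, so the top edge sits at y_top = 3.36856 − 0.3275 = 3.04106 m along the incline.

y_top ≈ 3.041 m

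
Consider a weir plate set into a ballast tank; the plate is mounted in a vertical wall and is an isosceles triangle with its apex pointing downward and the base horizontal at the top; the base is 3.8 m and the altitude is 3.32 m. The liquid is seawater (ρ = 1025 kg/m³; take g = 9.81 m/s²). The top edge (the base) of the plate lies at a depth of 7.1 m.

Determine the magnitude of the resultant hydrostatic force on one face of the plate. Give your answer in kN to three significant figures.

F ≈ 521 kN

γ = ρg = 1025 × 9.81 / 1000 = 10.05525 kN/m³.
With the apex down, the centroid sits h/3 = 3.32/3 = 1.10667 m below the base (the top edge), so the centroid depth is h_c = 7.1 + 1.10667 = 8.20667 m.
A = ½ × 3.8 × 3.32 = 6.308 m².
Resultant F = γ·h_c·A = 10.05525 × 8.20667 × 6.308 = 520.537 kN.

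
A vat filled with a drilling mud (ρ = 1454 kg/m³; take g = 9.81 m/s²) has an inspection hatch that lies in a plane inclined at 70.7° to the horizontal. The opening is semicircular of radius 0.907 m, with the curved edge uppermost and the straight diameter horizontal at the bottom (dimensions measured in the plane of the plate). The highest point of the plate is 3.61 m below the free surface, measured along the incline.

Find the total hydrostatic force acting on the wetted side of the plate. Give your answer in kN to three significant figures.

γ = ρg = 1454 × 9.81 / 1000 = 14.26374 kN/m³.
Let θ = 70.7° be the plate's angle to the horizontal; measure y along the incline from where the plane meets the free surface. Vertical depth h = y·sinθ with sinθ = 0.943801.
The centroid lies 4r/(3π) = 0.384943 m above the diameter, so r − 4r/(3π) = 0.907 − 0.384943 = 0.522057 m below the topmost point, so y_c = 3.61 + 0.522057 = 4.13206 m and h_c = 4.13206 × 0.943801 = 3.89984 m.
A = πr²/2 = π × 0.907²/2 = 1.29221 m².
Resultant F = γ·h_c·A = 14.26374 × 3.89984 × 1.29221 = 71.8809 kN.

F ≈ 71.9 kN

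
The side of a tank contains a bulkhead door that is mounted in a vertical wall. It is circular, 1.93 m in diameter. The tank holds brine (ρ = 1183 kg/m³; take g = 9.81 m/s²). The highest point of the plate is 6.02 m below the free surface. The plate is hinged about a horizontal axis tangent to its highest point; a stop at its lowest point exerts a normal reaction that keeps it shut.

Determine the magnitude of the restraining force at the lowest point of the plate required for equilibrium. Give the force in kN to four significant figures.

P ≈ 122.7 kN

γ = ρg = 1183 × 9.81 / 1000 = 11.60523 kN/m³.
The centroid is at the centre, 0.965 m below the top of the plate, so the centroid depth is h_c = 6.02 + 0.965 = 6.985 m.
A = π(0.965)² = 2.92553 m².
Resultant F = γ·h_c·A = 11.60523 × 6.985 × 2.92553 = 237.151 kN.
I_c = πr⁴/4 = π × 0.965⁴/4 = 0.681082 m⁴.
Centre of pressure: y_p = y_c + I_c/(y_c·A) = 6.985 + 0.681082/(6.985 × 2.92553) = 6.985 + 0.0333295 = 7.01833 m along the plane.
The resultant acts 0.965 + 0.0333295 = 0.998329 m (along the plate) below the hinge at the top edge, so the moment about the hinge is M = F × 0.998329 = 237.151 × 0.998329 = 236.755 kN·m.
A normal force at the bottom, 1.93 m from the hinge, must supply this moment: P = 236.755/1.93 = 122.671 kN.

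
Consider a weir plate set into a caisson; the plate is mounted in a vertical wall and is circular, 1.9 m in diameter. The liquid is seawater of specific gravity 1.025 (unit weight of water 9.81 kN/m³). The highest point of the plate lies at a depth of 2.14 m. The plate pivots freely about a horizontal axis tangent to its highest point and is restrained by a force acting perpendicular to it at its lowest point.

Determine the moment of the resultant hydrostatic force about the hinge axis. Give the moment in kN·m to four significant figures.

M ≈ 90.12 kN·m

γ = 1.025 × 9.81 = 10.05525 kN/m³.
The centroid is at the centre, 0.95 m below the top of the plate, so the centroid depth is h_c = 2.14 + 0.95 = 3.09 m.
A = π(0.95)² = 2.83529 m².
Resultant F = γ·h_c·A = 10.05525 × 3.09 × 2.83529 = 88.0945 kN.
I_c = πr⁴/4 = π × 0.95⁴/4 = 0.639712 m⁴.
Centre of pressure: y_p = y_c + I_c/(y_c·A) = 3.09 + 0.639712/(3.09 × 2.83529) = 3.09 + 0.0730178 = 3.16302 m along the plane.
The resultant acts 0.95 + 0.0730178 = 1.02302 m (along the plate) below the hinge at the top edge, so the moment about the hinge is M = F × 1.02302 = 88.0945 × 1.02302 = 90.1224 kN·m.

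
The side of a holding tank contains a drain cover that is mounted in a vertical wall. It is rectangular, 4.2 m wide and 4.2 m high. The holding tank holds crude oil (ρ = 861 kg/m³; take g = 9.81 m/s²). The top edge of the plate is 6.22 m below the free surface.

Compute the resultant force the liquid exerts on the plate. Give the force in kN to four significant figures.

γ = ρg = 861 × 9.81 / 1000 = 8.44641 kN/m³.
The centroid lies 4.2/2 = 2.1 m below the top edge, so the centroid depth is h_c = 6.22 + 2.1 = 8.32 m.
A = 4.2 × 4.2 = 17.64 m².
Resultant F = γ·h_c·A = 8.44641 × 8.32 × 17.64 = 1239.64 kN.

F ≈ 1240 kN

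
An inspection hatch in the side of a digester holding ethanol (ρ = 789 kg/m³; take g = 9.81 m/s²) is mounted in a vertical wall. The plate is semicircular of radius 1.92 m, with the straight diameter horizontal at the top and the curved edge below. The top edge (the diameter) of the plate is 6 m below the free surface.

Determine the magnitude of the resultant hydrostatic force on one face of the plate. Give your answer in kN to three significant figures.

γ = ρg = 789 × 9.81 / 1000 = 7.74009 kN/m³.
The centroid of a semicircle lies 4r/(3π) = 0.814873 m from the diameter, here below the top edge, so the centroid depth is h_c = 6 + 0.814873 = 6.81487 m.
A = πr²/2 = π × 1.92²/2 = 5.79058 m².
Resultant F = γ·h_c·A = 7.74009 × 6.81487 × 5.79058 = 305.44 kN.

F ≈ 305 kN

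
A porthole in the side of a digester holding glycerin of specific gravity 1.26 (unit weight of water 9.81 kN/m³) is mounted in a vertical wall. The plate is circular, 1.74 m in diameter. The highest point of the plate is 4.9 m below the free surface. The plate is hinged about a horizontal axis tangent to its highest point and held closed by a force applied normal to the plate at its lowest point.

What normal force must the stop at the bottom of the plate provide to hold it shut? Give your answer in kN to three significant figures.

γ = 1.26 × 9.81 = 12.3606 kN/m³.
The centroid is at the centre, 0.87 m below the top of the plate, so the centroid depth is h_c = 4.9 + 0.87 = 5.77 m.
A = π(0.87)² = 2.37787 m².
Resultant F = γ·h_c·A = 12.3606 × 5.77 × 2.37787 = 169.591 kN.
I_c = πr⁴/4 = π × 0.87⁴/4 = 0.449953 m⁴.
Centre of pressure: y_p = y_c + I_c/(y_c·A) = 5.77 + 0.449953/(5.77 × 2.37787) = 5.77 + 0.0327947 = 5.80279 m along the plane.
The resultant acts 0.87 + 0.0327947 = 0.902795 m (along the plate) below the hinge at the top edge, so the moment about the hinge is M = F × 0.902795 = 169.591 × 0.902795 = 153.106 kN·m.
A normal force at the bottom, 1.74 m from the hinge, must supply this moment: P = 153.106/1.74 = 87.992 kN.

P ≈ 88.0 kN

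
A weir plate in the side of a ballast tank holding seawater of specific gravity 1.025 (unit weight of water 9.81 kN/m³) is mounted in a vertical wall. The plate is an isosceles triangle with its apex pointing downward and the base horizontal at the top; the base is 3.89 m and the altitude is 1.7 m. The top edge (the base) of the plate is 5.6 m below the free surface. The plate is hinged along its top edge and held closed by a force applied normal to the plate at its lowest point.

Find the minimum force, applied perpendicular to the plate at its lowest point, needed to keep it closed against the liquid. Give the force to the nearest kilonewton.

P ≈ 71 kN

γ = 1.025 × 9.81 = 10.05525 kN/m³.
With the apex down, the centroid sits h/3 = 1.7/3 = 0.566667 m below the base (the top edge), so the centroid depth is h_c = 5.6 + 0.566667 = 6.16667 m.
A = ½ × 3.89 × 1.7 = 3.3065 m².
Resultant F = γ·h_c·A = 10.05525 × 6.16667 × 3.3065 = 205.027 kN.
I_c = b·h³/36 = 3.89 × 1.7³/36 = 0.530877 m⁴.
Centre of pressure: y_p = y_c + I_c/(y_c·A) = 6.16667 + 0.530877/(6.16667 × 3.3065) = 6.16667 + 0.026036 = 6.19271 m along the plane.
The resultant acts 0.566667 + 0.026036 = 0.592703 m (along the plate) below the hinge at the top edge, so the moment about the hinge is M = F × 0.592703 = 205.027 × 0.592703 = 121.52 kN·m.
A normal force at the bottom, 1.7 m from the hinge, must supply this moment: P = 121.52/1.7 = 71.4824 kN.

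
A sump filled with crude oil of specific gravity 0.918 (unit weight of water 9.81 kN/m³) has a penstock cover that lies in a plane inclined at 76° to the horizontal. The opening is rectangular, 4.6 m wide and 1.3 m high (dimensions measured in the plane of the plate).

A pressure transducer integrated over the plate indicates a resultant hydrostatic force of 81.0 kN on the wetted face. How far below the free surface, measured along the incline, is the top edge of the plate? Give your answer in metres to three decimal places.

y_top ≈ 0.900 m

γ = 0.918 × 9.81 = 9.00558 kN/m³.
A = 4.6 × 1.3 = 5.98 m².
From F = γ·h_c·A, the centroid depth is h_c = 81.0/(9.00558 × 5.98) = 1.50408 m.
Let θ = 76° be the plate's angle to the horizontal; measure y along the incline from where the plane meets the free surface. Vertical depth h = y·sinθ with sinθ = 0.970296.
Along the incline, y_c = h_c/sinθ = 1.50408/0.970296 = 1.55012 m.
The centroid lies 1.3/2 = 0.65 m below the top edge, so the top edge sits at y_top = 1.55012 − 0.65 = 0.90012 m along the incline.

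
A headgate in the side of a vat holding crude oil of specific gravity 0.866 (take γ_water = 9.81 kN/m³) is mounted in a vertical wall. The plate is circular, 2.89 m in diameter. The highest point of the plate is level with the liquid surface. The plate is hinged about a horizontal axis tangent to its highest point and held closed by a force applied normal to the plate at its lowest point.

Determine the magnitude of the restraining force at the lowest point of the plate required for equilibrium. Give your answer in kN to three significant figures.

γ = 0.866 × 9.81 = 8.49546 kN/m³.
The centroid is at the centre, 1.445 m below the top of the plate, so the centroid depth is h_c = 1.445 m.
A = π(1.445)² = 6.55972 m².
Resultant F = γ·h_c·A = 8.49546 × 1.445 × 6.55972 = 80.5267 kN.
I_c = πr⁴/4 = π × 1.445⁴/4 = 3.42422 m⁴.
Centre of pressure: y_p = y_c + I_c/(y_c·A) = 1.445 + 3.42422/(1.445 × 6.55972) = 1.445 + 0.361251 = 1.80625 m along the plane.
The resultant acts 1.445 + 0.361251 = 1.80625 m (along the plate) below the hinge at the top edge, so the moment about the hinge is M = F × 1.80625 = 80.5267 × 1.80625 = 145.451 kN·m.
A normal force at the bottom, 2.89 m from the hinge, must supply this moment: P = 145.451/2.89 = 50.3291 kN.

P ≈ 50.3 kN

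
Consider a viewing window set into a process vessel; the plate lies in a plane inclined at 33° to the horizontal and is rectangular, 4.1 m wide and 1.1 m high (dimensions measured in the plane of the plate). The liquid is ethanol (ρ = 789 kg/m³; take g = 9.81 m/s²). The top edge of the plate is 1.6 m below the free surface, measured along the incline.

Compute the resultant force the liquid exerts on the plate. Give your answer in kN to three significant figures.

γ = ρg = 789 × 9.81 / 1000 = 7.74009 kN/m³.
Let θ = 33° be the plate's angle to the horizontal; measure y along the incline from where the plane meets the free surface. Vertical depth h = y·sinθ with sinθ = 0.544639.
The centroid lies 1.1/2 = 0.55 m below the top edge, so y_c = 1.6 + 0.55 = 2.15 m and h_c = 2.15 × 0.544639 = 1.17097 m.
A = 4.1 × 1.1 = 4.51 m².
Resultant F = γ·h_c·A = 7.74009 × 1.17097 × 4.51 = 40.876 kN.

F ≈ 40.9 kN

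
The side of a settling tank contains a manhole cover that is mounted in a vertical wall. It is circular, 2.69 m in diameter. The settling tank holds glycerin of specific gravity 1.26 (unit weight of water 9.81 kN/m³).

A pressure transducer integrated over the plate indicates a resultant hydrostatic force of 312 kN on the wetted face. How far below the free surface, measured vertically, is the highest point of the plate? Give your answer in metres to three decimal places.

d_top ≈ 3.096 m

γ = 1.26 × 9.81 = 12.3606 kN/m³.
A = π(1.345)² = 5.68322 m².
From F = γ·h_c·A, the centroid depth is h_c = 312/(12.3606 × 5.68322) = 4.44141 m.
The centroid is at the centre, 1.345 m below the top of the plate, so the highest point sits at h_top = 4.44141 − 1.345 = 3.09641 m below the surface.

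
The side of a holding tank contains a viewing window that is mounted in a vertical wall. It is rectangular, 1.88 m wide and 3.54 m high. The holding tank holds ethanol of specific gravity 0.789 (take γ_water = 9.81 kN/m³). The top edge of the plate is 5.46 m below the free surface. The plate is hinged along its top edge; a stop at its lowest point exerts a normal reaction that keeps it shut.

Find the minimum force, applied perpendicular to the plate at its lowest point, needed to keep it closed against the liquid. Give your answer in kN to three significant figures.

P ≈ 201 kN

γ = 0.789 × 9.81 = 7.74009 kN/m³.
The centroid lies 3.54/2 = 1.77 m below the top edge, so the centroid depth is h_c = 5.46 + 1.77 = 7.23 m.
A = 1.88 × 3.54 = 6.6552 m².
Resultant F = γ·h_c·A = 7.74009 × 7.23 × 6.6552 = 372.431 kN.
I_c = b·h³/12 = 1.88 × 3.54³/12 = 6.95003 m⁴.
Centre of pressure: y_p = y_c + I_c/(y_c·A) = 7.23 + 6.95003/(7.23 × 6.6552) = 7.23 + 0.14444 = 7.37444 m along the plane.
The resultant acts 1.77 + 0.14444 = 1.91444 m (along the plate) below the hinge at the top edge, so the moment about the hinge is M = F × 1.91444 = 372.431 × 1.91444 = 712.997 kN·m.
A normal force at the bottom, 3.54 m from the hinge, must supply this moment: P = 712.997/3.54 = 201.412 kN.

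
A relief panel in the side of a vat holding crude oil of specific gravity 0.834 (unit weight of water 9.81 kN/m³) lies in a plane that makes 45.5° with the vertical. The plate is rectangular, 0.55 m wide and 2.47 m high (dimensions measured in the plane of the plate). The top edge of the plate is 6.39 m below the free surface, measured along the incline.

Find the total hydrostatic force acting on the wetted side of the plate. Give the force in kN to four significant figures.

γ = 0.834 × 9.81 = 8.18154 kN/m³.
The plate makes 45.5° with the vertical, i.e. θ = 90° − 45.5° = 44.5° to the horizontal. Measuring y along the incline from the free-surface line, vertical depth h = y·sinθ with sinθ = 0.700909.
The centroid lies 2.47/2 = 1.235 m below the top edge, so y_c = 6.39 + 1.235 = 7.625 m and h_c = 7.625 × 0.700909 = 5.34443 m.
A = 0.55 × 2.47 = 1.3585 m².
Resultant F = γ·h_c·A = 8.18154 × 5.34443 × 1.3585 = 59.4013 kN.

F ≈ 59.40 kN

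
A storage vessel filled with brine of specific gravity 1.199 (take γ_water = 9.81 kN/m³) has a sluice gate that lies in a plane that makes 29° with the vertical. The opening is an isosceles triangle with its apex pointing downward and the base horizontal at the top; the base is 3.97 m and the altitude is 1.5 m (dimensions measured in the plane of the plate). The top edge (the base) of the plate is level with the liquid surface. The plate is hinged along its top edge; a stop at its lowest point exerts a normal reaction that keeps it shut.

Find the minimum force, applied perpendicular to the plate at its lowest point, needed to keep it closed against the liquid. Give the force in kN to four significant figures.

P ≈ 7.658 kN

γ = 1.199 × 9.81 = 11.76219 kN/m³.
The plate makes 29° with the vertical, i.e. θ = 90° − 29° = 61° to the horizontal. Measuring y along the incline from the free-surface line, vertical depth h = y·sinθ with sinθ = 0.874620.
With the apex down, the centroid sits h/3 = 1.5/3 = 0.5 m below the base (the top edge), so y_c = 0.5 m and h_c = 0.5 × 0.874620 = 0.43731 m.
A = ½ × 3.97 × 1.5 = 2.9775 m².
Resultant F = γ·h_c·A = 11.76219 × 0.43731 × 2.9775 = 15.3154 kN.
I_c = b·h³/36 = 3.97 × 1.5³/36 = 0.372188 m⁴.
Centre of pressure: y_p = y_c + I_c/(y_c·A) = 0.5 + 0.372188/(0.5 × 2.9775) = 0.5 + 0.25 = 0.75 m along the plane.
The resultant acts 0.5 + 0.25 = 0.75 m (along the plate) below the hinge at the top edge, so the moment about the hinge is M = F × 0.75 = 15.3154 × 0.75 = 11.4866 kN·m.
A normal force at the bottom, 1.5 m from the hinge, must supply this moment: P = 11.4866/1.5 = 7.65773 kN.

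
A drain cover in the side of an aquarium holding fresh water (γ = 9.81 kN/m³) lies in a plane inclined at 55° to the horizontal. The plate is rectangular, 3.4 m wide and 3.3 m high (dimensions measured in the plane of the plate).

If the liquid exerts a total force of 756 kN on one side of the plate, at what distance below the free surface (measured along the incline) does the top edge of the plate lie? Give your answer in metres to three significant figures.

γ = 9.81 kN/m³.
A = 3.4 × 3.3 = 11.22 m².
From F = γ·h_c·A, the centroid depth is h_c = 756/(9.81 × 11.22) = 6.86847 m.
Let θ = 55° be the plate's angle to the horizontal; measure y along the incline from where the plane meets the free surface. Vertical depth h = y·sinθ with sinθ = 0.819152.
Along the incline, y_c = h_c/sinθ = 6.86847/0.819152 = 8.38485 m.
The centroid lies 3.3/2 = 1.65 m below the top edge, so the top edge sits at y_top = 8.38485 − 1.65 = 6.73485 m along the incline.

y_top ≈ 6.73 m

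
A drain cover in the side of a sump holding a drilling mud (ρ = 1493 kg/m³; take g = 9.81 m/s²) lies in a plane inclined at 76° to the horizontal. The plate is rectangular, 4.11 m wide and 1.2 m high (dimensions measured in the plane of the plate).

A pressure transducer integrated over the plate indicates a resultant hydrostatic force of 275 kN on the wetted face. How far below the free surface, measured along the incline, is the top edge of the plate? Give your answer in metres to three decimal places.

γ = ρg = 1493 × 9.81 / 1000 = 14.64633 kN/m³.
A = 4.11 × 1.2 = 4.932 m².
From F = γ·h_c·A, the centroid depth is h_c = 275/(14.64633 × 4.932) = 3.80698 m.
Let θ = 76° be the plate's angle to the horizontal; measure y along the incline from where the plane meets the free surface. Vertical depth h = y·sinθ with sinθ = 0.970296.
Along the incline, y_c = h_c/sinθ = 3.80698/0.970296 = 3.92352 m.
The centroid lies 1.2/2 = 0.6 m below the top edge, so the top edge sits at y_top = 3.92352 − 0.6 = 3.32352 m along the incline.

y_top ≈ 3.324 m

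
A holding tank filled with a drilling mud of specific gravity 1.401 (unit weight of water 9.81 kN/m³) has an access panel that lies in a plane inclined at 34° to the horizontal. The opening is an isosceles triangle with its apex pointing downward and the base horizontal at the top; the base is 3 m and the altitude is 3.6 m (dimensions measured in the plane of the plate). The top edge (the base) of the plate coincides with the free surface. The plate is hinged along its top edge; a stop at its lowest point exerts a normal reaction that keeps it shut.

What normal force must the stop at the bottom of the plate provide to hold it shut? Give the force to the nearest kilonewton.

γ = 1.401 × 9.81 = 13.74381 kN/m³.
Let θ = 34° be the plate's angle to the horizontal; measure y along the incline from where the plane meets the free surface. Vertical depth h = y·sinθ with sinθ = 0.559193.
With the apex down, the centroid sits h/3 = 3.6/3 = 1.2 m below the base (the top edge), so y_c = 1.2 m and h_c = 1.2 × 0.559193 = 0.671032 m.
A = ½ × 3 × 3.6 = 5.4 m².
Resultant F = γ·h_c·A = 13.74381 × 0.671032 × 5.4 = 49.8017 kN.
I_c = b·h³/36 = 3 × 3.6³/36 = 3.888 m⁴.
Centre of pressure: y_p = y_c + I_c/(y_c·A) = 1.2 + 3.888/(1.2 × 5.4) = 1.2 + 0.6 = 1.8 m along the plane.
The resultant acts 1.2 + 0.6 = 1.8 m (along the plate) below the hinge at the top edge, so the moment about the hinge is M = F × 1.8 = 49.8017 × 1.8 = 89.6431 kN·m.
A normal force at the bottom, 3.6 m from the hinge, must supply this moment: P = 89.6431/3.6 = 24.9009 kN.

P ≈ 25 kN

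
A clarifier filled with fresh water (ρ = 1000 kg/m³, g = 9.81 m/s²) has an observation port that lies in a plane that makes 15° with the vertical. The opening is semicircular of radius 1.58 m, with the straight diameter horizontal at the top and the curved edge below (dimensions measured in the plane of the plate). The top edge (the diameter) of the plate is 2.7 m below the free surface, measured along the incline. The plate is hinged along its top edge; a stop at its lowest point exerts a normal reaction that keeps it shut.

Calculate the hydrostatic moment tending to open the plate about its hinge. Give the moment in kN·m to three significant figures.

M ≈ 90.5 kN·m

γ = ρg = 1000 × 9.81 = 9810 N/m³ = 9.81 kN/m³.
The plate makes 15° with the vertical, i.e. θ = 90° − 15° = 75° to the horizontal. Measuring y along the incline from the free-surface line, vertical depth h = y·sinθ with sinθ = 0.965926.
The centroid of a semicircle lies 4r/(3π) = 0.670573 m from the diameter, here below the top edge, so y_c = 2.7 + 0.670573 = 3.37057 m and h_c = 3.37057 × 0.965926 = 3.25572 m.
A = πr²/2 = π × 1.58²/2 = 3.92134 m².
Resultant F = γ·h_c·A = 9.81 × 3.25572 × 3.92134 = 125.242 kN.
I_c = (π/8 − 8/(9π))·r⁴ = 0.109757 × 1.58⁴ = 0.684007 m⁴.
Centre of pressure: y_p = y_c + I_c/(y_c·A) = 3.37057 + 0.684007/(3.37057 × 3.92134) = 3.37057 + 0.0517515 = 3.42232 m along the plane.
The resultant acts 0.670573 + 0.0517515 = 0.722324 m (along the plate) below the hinge at the top edge, so the moment about the hinge is M = F × 0.722324 = 125.242 × 0.722324 = 90.4653 kN·m.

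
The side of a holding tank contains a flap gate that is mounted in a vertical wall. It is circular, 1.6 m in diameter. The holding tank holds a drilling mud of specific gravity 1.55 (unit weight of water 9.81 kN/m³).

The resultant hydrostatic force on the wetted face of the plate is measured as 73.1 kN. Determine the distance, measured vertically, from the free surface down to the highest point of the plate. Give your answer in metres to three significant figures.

d_top ≈ 1.59 m

γ = 1.55 × 9.81 = 15.2055 kN/m³.
A = π(0.8)² = 2.01062 m².
From F = γ·h_c·A, the centroid depth is h_c = 73.1/(15.2055 × 2.01062) = 2.39104 m.
The centroid is at the centre, 0.8 m below the top of the plate, so the highest point sits at h_top = 2.39104 − 0.8 = 1.59104 m below the surface.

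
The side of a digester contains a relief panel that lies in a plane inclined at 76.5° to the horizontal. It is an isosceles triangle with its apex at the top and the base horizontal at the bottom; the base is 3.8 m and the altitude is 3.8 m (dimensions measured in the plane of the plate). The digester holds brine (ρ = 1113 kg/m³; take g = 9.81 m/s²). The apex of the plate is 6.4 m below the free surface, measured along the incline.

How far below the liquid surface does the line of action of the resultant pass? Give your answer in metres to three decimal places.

γ = ρg = 1113 × 9.81 / 1000 = 10.91853 kN/m³.
Let θ = 76.5° be the plate's angle to the horizontal; measure y along the incline from where the plane meets the free surface. Vertical depth h = y·sinθ with sinθ = 0.972370.
With the apex up, the centroid sits 2h/3 = 2 × 3.8/3 = 2.53333 m below the apex, so y_c = 6.4 + 2.53333 = 8.93333 m and h_c = 8.93333 × 0.972370 = 8.6865 m.
A = ½ × 3.8 × 3.8 = 7.22 m².
Resultant F = γ·h_c·A = 10.91853 × 8.6865 × 7.22 = 684.772 kN.
I_c = b·h³/36 = 3.8 × 3.8³/36 = 5.79204 m⁴.
Centre of pressure: y_p = y_c + I_c/(y_c·A) = 8.93333 + 5.79204/(8.93333 × 7.22) = 8.93333 + 0.089801 = 9.02313 m along the plane.
Vertically, h_p = y_p·sinθ = 9.02313 × 0.972370 = 8.77382 m.

h_p = 8.774 m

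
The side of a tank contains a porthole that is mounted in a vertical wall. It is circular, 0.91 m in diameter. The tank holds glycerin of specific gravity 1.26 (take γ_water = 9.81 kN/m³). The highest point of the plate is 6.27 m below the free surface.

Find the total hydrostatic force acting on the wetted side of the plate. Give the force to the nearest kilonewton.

γ = 1.26 × 9.81 = 12.3606 kN/m³.
The centroid is at the centre, 0.455 m below the top of the plate, so the centroid depth is h_c = 6.27 + 0.455 = 6.725 m.
A = π(0.455)² = 0.650388 m².
Resultant F = γ·h_c·A = 12.3606 × 6.725 × 0.650388 = 54.0635 kN.

F ≈ 54 kN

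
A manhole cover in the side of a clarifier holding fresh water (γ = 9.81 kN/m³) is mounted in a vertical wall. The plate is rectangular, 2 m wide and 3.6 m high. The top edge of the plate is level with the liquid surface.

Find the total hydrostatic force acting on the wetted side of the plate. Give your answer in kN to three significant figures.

γ = 9.81 kN/m³.
The centroid lies 3.6/2 = 1.8 m below the top edge, so the centroid depth is h_c = 1.8 m.
A = 2 × 3.6 = 7.2 m².
Resultant F = γ·h_c·A = 9.81 × 1.8 × 7.2 = 127.138 kN.

F ≈ 127 kN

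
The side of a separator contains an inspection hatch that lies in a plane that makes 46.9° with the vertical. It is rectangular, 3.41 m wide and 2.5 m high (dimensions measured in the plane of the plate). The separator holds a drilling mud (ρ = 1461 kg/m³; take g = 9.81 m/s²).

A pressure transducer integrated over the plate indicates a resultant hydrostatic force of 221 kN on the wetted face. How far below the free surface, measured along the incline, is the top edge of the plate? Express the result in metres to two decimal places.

y_top ≈ 1.40 m

γ = ρg = 1461 × 9.81 / 1000 = 14.33241 kN/m³.
A = 3.41 × 2.5 = 8.525 m².
From F = γ·h_c·A, the centroid depth is h_c = 221/(14.33241 × 8.525) = 1.80875 m.
The plate makes 46.9° with the vertical, i.e. θ = 90° − 46.9° = 43.1° to the horizontal. Measuring y along the incline from the free-surface line, vertical depth h = y·sinθ with sinθ = 0.683274.
Along the incline, y_c = h_c/sinθ = 1.80875/0.683274 = 2.64718 m.
The centroid lies 2.5/2 = 1.25 m below the top edge, so the top edge sits at y_top = 2.64718 − 1.25 = 1.39718 m along the incline.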